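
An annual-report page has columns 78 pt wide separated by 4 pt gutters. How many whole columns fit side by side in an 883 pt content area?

10 columns

10 columns: 10·78 + 9·4 = 816 pt ≤ 883.
11 columns: 898 pt > 883. So 10.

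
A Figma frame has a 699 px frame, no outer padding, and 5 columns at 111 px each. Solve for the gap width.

Columns use 555 px, leaving 144 px across 4 gaps = 36 px each.

36 px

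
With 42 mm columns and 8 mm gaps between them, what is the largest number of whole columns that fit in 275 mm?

k columns need k·42 + (k−1)·8 = k·50 − 8.
k·50 − 8 ≤ 275 → k ≤ 283 / 50 ≈ 5.66, so k = 5.

5 columns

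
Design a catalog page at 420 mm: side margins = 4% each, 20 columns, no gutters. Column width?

420 × (1 − 2·4%) = 420 × 92% = 386.4 mm for the columns.
With no gutters, each column is 386.4/20 = 19.32 mm.

19.32 mm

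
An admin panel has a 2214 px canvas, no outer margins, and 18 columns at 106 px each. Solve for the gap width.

18 px

18·106 + 17g = 2214 → 17g = 306 → g = 18 px.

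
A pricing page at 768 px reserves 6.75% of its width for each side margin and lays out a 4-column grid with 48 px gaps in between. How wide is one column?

Margins: 6.75% × 768 = 51.84 px each, so content = 768 − 103.68 = 664.32 px.
664.32 − 3·48 = 520.32; ÷4 gives c = 130.08 px.

130.08 px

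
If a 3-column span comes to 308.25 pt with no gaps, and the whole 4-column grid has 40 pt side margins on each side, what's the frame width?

With no gaps, each column is 308.25/3 = 102.75 pt.
Total width: 2·40 + 4·102.75 = 491 pt.

491 pt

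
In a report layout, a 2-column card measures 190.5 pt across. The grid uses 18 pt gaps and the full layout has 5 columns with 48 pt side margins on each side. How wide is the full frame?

2c + 1·18 = 190.5 → 2c = 172.5 → c = 86.25 pt.
Total width: 2·48 + 5·86.25 + 4·18 = 599.25 pt.

599.25 pt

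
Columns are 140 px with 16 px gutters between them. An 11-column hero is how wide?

Span of 11: 11·140 + 10·16 = 1540 + 160 = 1700 px.

1700 px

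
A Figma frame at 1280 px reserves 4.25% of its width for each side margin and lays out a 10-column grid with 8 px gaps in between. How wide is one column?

Margins: 4.25% × 1280 = 54.4 px each, so content = 1280 − 108.8 = 1171.2 px.
Subtracting 9 gaps of 8 leaves 1099.2 for 10 columns, so c = 109.92 px.

109.92 px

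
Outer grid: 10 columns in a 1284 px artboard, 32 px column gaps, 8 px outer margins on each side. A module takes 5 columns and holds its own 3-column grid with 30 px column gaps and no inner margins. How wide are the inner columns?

Outer content = 1284 − 2·8 = 1268 px.
10c + 9·32 = 1268 → 10c = 980 → c = 98 px.
5-column span = 5·98 + 4·32 = 618 px.
3d + 2·30 = 618 → 3d = 558 → d = 186 px.

186 px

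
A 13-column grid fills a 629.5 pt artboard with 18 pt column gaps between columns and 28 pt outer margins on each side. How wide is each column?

27.5 pt

Take off 56 pt of margins, leaving 573.5 pt.
13c + 12·18 = 573.5 → 13c = 357.5 → c = 27.5 pt.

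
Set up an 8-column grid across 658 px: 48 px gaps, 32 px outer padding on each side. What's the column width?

Take off 64 px of margins, leaving 594 px.
8c + 7·48 = 594 → 8c = 258 → c = 32.25 px.

32.25 px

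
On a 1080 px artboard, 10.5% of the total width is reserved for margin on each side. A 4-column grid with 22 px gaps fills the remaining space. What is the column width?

196.8 px

1080 × (1 − 2·10.5%) = 1080 × 79% = 853.2 px for the columns.
Subtracting 3 gaps of 22 leaves 787.2 for 4 columns, so c = 196.8 px.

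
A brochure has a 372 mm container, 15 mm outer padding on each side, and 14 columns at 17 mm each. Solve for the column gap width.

Inside the margins: 372 − 30 = 342 mm.
Columns use 238 mm, leaving 104 mm across 13 column gaps = 8 mm each.

8 mm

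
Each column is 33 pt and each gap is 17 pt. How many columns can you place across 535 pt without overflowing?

11 columns: 11·33 + 10·17 = 533 pt ≤ 535.
12 columns: 583 pt > 535. So 11.

11 columns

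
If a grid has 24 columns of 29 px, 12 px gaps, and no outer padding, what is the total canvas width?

Summing: 696 + 276 = 972 px.

972 px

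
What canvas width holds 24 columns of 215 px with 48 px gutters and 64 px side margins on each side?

6392 px

Canvas = 2·64 + 24·215 + 23·48 = 128 + 5160 + 1104 = 6392 px.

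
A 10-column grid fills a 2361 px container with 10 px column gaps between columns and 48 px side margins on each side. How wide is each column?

217.5 px

Inside the margins: 2361 − 96 = 2265 px.
Subtracting 9 column gaps of 10 leaves 2175 for 10 columns, so c = 217.5 px.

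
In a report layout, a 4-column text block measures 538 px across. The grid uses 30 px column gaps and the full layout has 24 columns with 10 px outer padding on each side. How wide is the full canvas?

Subtracting 3 column gaps of 30 leaves 448 for 4 columns, so c = 112 px.
Canvas = 2·10 + 24·112 + 23·30 = 20 + 2688 + 690 = 3398 px.

3398 px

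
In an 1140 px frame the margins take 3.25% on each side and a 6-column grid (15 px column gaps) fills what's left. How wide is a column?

1140 × (1 − 2·3.25%) = 1140 × 93.5% = 1065.9 px for the columns.
1065.9 − 5·15 = 990.9; ÷6 gives c = 165.15 px.

165.15 px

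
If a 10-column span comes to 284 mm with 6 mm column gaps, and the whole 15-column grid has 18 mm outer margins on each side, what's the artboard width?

Subtracting 9 column gaps of 6 leaves 230 for 10 columns, so c = 23 mm.
Artboard = 2·18 + 15·23 + 14·6 = 36 + 345 + 84 = 465 mm.

465 mm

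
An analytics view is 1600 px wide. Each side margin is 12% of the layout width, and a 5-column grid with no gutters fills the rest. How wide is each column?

Margins: 12% × 1600 = 192 px each, so content = 1600 − 384 = 1216 px.
1216 / 5 = 243.2 px per column.

243.2 px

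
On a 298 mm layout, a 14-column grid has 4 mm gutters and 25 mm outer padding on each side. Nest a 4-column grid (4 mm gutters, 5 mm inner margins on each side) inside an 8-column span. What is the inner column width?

29.5 mm

Take off 50 mm of margins, leaving 248 mm.
14c + 13·4 = 248 → 14c = 196 → c = 14 mm.
8 columns plus 7 gutters: 112 + 28 = 140 mm.
Inner content = 140 − 2·5 = 130 mm.
4d + 3·4 = 130 → 4d = 118 → d = 29.5 mm.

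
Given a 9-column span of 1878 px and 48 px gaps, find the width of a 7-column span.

Subtracting 8 gaps of 48 leaves 1494 for 9 columns, so c = 166 px.
7-column span = 7·166 + 6·48 = 1450 px.

1450 px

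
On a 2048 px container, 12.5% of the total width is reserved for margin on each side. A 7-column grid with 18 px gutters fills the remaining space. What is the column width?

Margins: 12.5% × 2048 = 256 px each, so content = 2048 − 512 = 1536 px.
1536 − 6·18 = 1428; ÷7 gives c = 204 px.

204 px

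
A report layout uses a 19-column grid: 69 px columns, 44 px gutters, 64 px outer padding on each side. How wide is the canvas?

Total width: 2·64 + 19·69 + 18·44 = 2231 px.

2231 px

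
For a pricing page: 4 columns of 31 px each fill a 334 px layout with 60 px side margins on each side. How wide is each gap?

30 px

Take off 120 px of margins, leaving 214 px.
Columns use 124 px, leaving 90 px across 3 gaps = 30 px each.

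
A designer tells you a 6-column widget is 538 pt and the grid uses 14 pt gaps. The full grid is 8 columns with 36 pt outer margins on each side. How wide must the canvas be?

538 − 5·14 = 468; ÷6 gives c = 78 pt.
Canvas = 2·36 + 8·78 + 7·14 = 72 + 624 + 98 = 794 pt.

794 pt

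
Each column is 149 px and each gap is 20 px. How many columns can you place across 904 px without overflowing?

5 columns: 5·149 + 4·20 = 825 px ≤ 904.
6 columns: 994 px > 904. So 5.

5 columns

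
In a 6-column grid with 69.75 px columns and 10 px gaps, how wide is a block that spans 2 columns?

149.5 px

2 columns plus 1 gap: 139.5 + 10 = 149.5 px.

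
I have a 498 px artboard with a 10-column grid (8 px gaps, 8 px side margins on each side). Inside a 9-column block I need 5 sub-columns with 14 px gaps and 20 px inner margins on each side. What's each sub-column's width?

67.4 px

Inside the margins: 498 − 16 = 482 px.
10c + 9·8 = 482 → 10c = 410 → c = 41 px.
Span of 9: 9·41 + 8·8 = 369 + 64 = 433 px.
Inner content = 433 − 2·20 = 393 px.
5 columns + 4 gaps: 5d + 4·14 = 393.
5d = 393 − 56 = 337, so d = 67.4 px.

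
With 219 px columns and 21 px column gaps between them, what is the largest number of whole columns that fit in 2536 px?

k columns need k·219 + (k−1)·21 = k·240 − 21.
k·240 − 21 ≤ 2536 → k ≤ 2557 / 240 ≈ 10.65, so k = 10.

10 columns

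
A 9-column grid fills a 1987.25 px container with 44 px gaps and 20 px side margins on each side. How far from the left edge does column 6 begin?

1126.25 px

Take off 40 px of margins, leaving 1947.25 px.
9 columns + 8 gaps: 9c + 8·44 = 1947.25.
9c = 1947.25 − 352 = 1595.25, so c = 177.25 px.
Column 6 starts at margin + 5·(column + gutter) = 20 + 5·221.25 = 1126.25 px.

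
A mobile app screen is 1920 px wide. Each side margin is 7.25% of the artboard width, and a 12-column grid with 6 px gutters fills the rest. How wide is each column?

131.3 px

1920 × (1 − 2·7.25%) = 1920 × 85.5% = 1641.6 px for the columns.
12c + 11·6 = 1641.6 → 12c = 1575.6 → c = 131.3 px.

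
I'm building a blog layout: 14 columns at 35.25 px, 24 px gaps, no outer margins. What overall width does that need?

805.5 px

Total width: 14·35.25 + 13·24 = 805.5 px.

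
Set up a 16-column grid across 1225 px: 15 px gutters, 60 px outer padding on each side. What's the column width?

55 px

Subtract both margins: 1225 − 2·60 = 1105 px.
16 columns + 15 gutters: 16c + 15·15 = 1105.
16c = 1105 − 225 = 880, so c = 55 px.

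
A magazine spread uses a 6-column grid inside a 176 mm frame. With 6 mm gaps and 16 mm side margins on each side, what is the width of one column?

Inside the margins: 176 − 32 = 144 mm.
6 columns + 5 gaps: 6c + 5·6 = 144.
6c = 144 − 30 = 114, so c = 19 mm.

19 mm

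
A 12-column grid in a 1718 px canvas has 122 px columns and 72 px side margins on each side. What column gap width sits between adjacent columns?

10 px

Inside the margins: 1718 − 144 = 1574 px.
12·122 + 11g = 1574 → 11g = 110 → g = 10 px.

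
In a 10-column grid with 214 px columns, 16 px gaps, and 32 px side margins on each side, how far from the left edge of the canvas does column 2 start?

262 px

Before column 2: the margin + 1 column + 1 gap.
Offset = 32 + 1·(214 + 16) = 32 + 230 = 262 px.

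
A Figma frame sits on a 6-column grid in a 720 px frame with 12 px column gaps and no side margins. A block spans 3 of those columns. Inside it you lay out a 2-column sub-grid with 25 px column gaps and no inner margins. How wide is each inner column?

6 columns + 5 column gaps: 6c + 5·12 = 720.
6c = 720 − 60 = 660, so c = 110 px.
3 columns plus 2 column gaps: 330 + 24 = 354 px.
354 − 1·25 = 329; ÷2 gives d = 164.5 px.

164.5 px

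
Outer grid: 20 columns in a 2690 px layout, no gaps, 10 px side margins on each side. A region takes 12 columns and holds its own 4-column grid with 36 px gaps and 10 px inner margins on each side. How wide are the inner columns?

Subtract both margins: 2690 − 2·10 = 2670 px.
With no gaps, each column is 2670/20 = 133.5 px.
12-column span = 12·133.5 = 1602 px.
Inner content = 1602 − 2·10 = 1582 px.
4 columns + 3 gaps: 4d + 3·36 = 1582.
4d = 1582 − 108 = 1474, so d = 368.5 px.

368.5 px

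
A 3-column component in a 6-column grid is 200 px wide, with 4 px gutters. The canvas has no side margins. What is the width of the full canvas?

200 − 2·4 = 192; ÷3 gives c = 64 px.
Total width: 6·64 + 5·4 = 404 px.

404 px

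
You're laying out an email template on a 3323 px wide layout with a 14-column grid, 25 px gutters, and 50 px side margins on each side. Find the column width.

Inside the margins: 3323 − 100 = 3223 px.
14 columns + 13 gutters: 14c + 13·25 = 3223.
14c = 3223 − 325 = 2898, so c = 207 px.

207 px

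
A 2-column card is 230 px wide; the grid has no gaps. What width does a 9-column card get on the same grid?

1035 px

With no gaps, each column is 230/2 = 115 px.
With no gaps, 9 columns span 9·115 = 1035 px.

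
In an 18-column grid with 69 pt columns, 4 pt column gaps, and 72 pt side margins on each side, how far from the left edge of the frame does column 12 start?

875 pt

Before column 12: the margin + 11 columns + 11 column gaps.
Offset = 72 + 11·(69 + 4) = 72 + 803 = 875 pt.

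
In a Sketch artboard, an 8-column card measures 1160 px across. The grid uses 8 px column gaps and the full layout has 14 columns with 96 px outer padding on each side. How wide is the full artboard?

8 columns + 7 column gaps: 8c + 7·8 = 1160.
8c = 1160 − 56 = 1104, so c = 138 px.
Artboard = 2·96 + 14·138 + 13·8 = 192 + 1932 + 104 = 2228 px.

2228 px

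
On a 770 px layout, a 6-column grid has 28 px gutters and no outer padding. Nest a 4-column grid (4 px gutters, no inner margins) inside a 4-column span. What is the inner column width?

123 px

6 columns + 5 gutters: 6c + 5·28 = 770.
6c = 770 − 140 = 630, so c = 105 px.
4-column span = 4·105 + 3·28 = 504 px.
Subtracting 3 gutters of 4 leaves 492 for 4 columns, so d = 123 px.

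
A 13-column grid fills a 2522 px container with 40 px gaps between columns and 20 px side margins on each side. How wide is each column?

Inside the margins: 2522 − 40 = 2482 px.
Subtracting 12 gaps of 40 leaves 2002 for 13 columns, so c = 154 px.

154 px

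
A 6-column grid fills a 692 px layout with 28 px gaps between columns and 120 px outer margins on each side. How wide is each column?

52 px

Take off 240 px of margins, leaving 452 px.
6 columns + 5 gaps: 6c + 5·28 = 452.
6c = 452 − 140 = 312, so c = 52 px.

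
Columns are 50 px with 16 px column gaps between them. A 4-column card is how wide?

4-column span = 4·50 + 3·16 = 248 px.

248 px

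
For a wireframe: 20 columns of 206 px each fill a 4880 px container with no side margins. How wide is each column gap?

20 columns take 20·206 = 4120 px; remaining 760 splits into 19 column gaps.
g = 760 / 19 = 40 px.

40 px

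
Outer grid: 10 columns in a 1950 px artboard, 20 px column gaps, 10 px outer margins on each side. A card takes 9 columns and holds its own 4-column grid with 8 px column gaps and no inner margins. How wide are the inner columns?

427.75 px

Inside the margins: 1950 − 20 = 1930 px.
Subtracting 9 column gaps of 20 leaves 1750 for 10 columns, so c = 175 px.
9 columns plus 8 column gaps: 1575 + 160 = 1735 px.
4 columns + 3 column gaps: 4d + 3·8 = 1735.
4d = 1735 − 24 = 1711, so d = 427.75 px.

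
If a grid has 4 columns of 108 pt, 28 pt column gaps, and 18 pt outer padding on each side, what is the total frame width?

Adding margins, columns and gutters: 36 + 432 + 84 = 552 pt.

552 pt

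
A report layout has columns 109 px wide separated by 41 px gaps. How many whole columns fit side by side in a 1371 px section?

9 columns: 9·109 + 8·41 = 1309 px ≤ 1371.
10 columns: 1459 px > 1371. So 9.

9 columns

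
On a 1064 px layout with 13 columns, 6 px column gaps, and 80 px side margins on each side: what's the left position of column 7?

500 px

Take off 160 px of margins, leaving 904 px.
904 − 12·6 = 832; ÷13 gives c = 64 px.
Before column 7: the margin + 6 columns + 6 column gaps.
Offset = 80 + 6·(64 + 6) = 80 + 420 = 500 px.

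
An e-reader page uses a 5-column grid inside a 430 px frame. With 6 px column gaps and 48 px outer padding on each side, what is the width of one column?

62 px

Inside the margins: 430 − 96 = 334 px.
Subtracting 4 column gaps of 6 leaves 310 for 5 columns, so c = 62 px.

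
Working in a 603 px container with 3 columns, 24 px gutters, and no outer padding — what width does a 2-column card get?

Subtracting 2 gutters of 24 leaves 555 for 3 columns, so c = 185 px.
Span of 2: 2·185 + 1·24 = 370 + 24 = 394 px.

394 px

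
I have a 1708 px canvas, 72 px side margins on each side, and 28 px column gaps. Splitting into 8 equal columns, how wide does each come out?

171 px

Inside the margins: 1708 − 144 = 1564 px.
1564 − 7·28 = 1368; ÷8 gives c = 171 px.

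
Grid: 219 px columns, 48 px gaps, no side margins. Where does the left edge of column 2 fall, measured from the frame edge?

Each column+gutter stride is 267 px; with no margin, 1 of them is 267 px.

267 px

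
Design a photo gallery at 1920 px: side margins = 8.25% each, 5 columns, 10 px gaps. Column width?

Each margin = 8.25% of 1920 = 158.4 px; content = 1920 − 2·158.4 = 1603.2 px.
Subtracting 4 gaps of 10 leaves 1563.2 for 5 columns, so c = 312.64 px.

312.64 px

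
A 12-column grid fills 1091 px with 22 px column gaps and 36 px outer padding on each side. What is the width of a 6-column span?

498.5 px

Content width = 1091 − 2·36 = 1019 px.
12c + 11·22 = 1019 → 12c = 777 → c = 64.75 px.
6-column span = 6·64.75 + 5·22 = 498.5 px.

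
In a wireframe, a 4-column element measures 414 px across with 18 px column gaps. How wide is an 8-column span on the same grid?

Subtracting 3 column gaps of 18 leaves 360 for 4 columns, so c = 90 px.
Span of 8: 8·90 + 7·18 = 720 + 126 = 846 px.

846 px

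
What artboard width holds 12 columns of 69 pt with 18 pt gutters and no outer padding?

1026 pt

Artboard = 12·69 + 11·18 = 828 + 198 = 1026 pt.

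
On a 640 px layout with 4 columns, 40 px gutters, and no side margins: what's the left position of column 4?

4 columns + 3 gutters: 4c + 3·40 = 640.
4c = 640 − 120 = 520, so c = 130 px.
Before column 4: 3 columns + 3 gutters.
Offset = 3·(130 + 40) = 3·170 = 510 px.

510 px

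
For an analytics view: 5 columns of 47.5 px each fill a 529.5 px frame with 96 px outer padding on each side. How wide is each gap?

Subtract both margins: 529.5 − 2·96 = 337.5 px.
5·47.5 + 4g = 337.5 → 4g = 100 → g = 25 px.

25 px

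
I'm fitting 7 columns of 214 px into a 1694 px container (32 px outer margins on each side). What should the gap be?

Take off 64 px of margins, leaving 1630 px.
7 columns take 7·214 = 1498 px; remaining 132 splits into 6 gaps.
g = 132 / 6 = 22 px.

22 px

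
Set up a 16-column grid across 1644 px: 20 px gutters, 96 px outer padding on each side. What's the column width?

72 px

Subtract both margins: 1644 − 2·96 = 1452 px.
Subtracting 15 gutters of 20 leaves 1152 for 16 columns, so c = 72 px.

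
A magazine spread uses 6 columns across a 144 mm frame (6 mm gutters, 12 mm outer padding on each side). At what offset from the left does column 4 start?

75 mm

Content = 144 − 2·12 = 120 mm.
Subtracting 5 gutters of 6 leaves 90 for 6 columns, so c = 15 mm.
Column 4 starts at margin + 3·(column + gutter) = 12 + 3·21 = 75 mm.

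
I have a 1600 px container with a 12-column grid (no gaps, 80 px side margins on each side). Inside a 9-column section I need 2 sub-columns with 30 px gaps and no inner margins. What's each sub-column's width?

525 px

Inside the margins: 1600 − 160 = 1440 px.
1440 / 12 = 120 px per column.
9-column span = 9·120 = 1080 px.
1080 − 1·30 = 1050; ÷2 gives d = 525 px.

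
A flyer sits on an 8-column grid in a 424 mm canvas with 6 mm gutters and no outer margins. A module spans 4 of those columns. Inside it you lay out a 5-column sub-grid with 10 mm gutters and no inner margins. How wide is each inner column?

Subtracting 7 gutters of 6 leaves 382 for 8 columns, so c = 47.75 mm.
4-column span = 4·47.75 + 3·6 = 209 mm.
5 columns + 4 gutters: 5d + 4·10 = 209.
5d = 209 − 40 = 169, so d = 33.8 mm.

33.8 mm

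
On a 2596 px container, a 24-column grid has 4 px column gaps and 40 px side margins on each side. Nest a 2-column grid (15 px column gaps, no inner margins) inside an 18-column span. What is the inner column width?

Outer content = 2596 − 2·40 = 2516 px.
24c + 23·4 = 2516 → 24c = 2424 → c = 101 px.
Span of 18: 18·101 + 17·4 = 1818 + 68 = 1886 px.
2d + 1·15 = 1886 → 2d = 1871 → d = 935.5 px.

935.5 px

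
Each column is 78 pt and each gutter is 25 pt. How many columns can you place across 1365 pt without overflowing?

13 columns: 13·78 + 12·25 = 1314 pt ≤ 1365.
14 columns: 1417 pt > 1365. So 13.

13 columns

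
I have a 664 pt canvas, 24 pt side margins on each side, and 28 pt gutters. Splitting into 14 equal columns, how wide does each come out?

Take off 48 pt of margins, leaving 616 pt.
14 columns + 13 gutters: 14c + 13·28 = 616.
14c = 616 − 364 = 252, so c = 18 pt.

18 pt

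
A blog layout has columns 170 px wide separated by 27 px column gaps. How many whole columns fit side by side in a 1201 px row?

Each extra column adds 170 + 27 = 197 px.
(1201 + 27) / 197 = 6.23, so 6 columns fit.

6 columns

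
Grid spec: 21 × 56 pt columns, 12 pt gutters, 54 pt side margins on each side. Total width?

1524 pt

Adding margins, columns and gutters: 108 + 1176 + 240 = 1524 pt.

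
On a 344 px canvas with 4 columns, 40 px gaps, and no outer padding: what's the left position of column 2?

96 px

Subtracting 3 gaps of 40 leaves 224 for 4 columns, so c = 56 px.
Before column 2: 1 column + 1 gap.
Offset = 1·(56 + 40) = 1·96 = 96 px.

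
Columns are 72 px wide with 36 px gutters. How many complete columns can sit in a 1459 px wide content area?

Each extra column adds 72 + 36 = 108 px.
(1459 + 36) / 108 = 13.84, so 13 columns fit.

13 columns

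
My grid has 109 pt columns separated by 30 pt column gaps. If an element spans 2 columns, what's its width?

2 columns plus 1 column gap: 218 + 30 = 248 pt.

248 pt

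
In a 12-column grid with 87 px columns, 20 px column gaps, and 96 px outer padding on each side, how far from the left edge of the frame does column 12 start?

1273 px

Before column 12: the margin + 11 columns + 11 column gaps.
Offset = 96 + 11·(87 + 20) = 96 + 1177 = 1273 px.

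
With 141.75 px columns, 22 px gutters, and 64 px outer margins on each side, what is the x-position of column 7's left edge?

Before column 7: the margin + 6 columns + 6 gutters.
Offset = 64 + 6·(141.75 + 22) = 64 + 982.5 = 1046.5 px.

1046.5 px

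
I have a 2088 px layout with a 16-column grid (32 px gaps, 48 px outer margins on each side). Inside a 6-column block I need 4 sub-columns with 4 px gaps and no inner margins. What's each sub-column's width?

Outer content = 2088 − 2·48 = 1992 px.
16c + 15·32 = 1992 → 16c = 1512 → c = 94.5 px.
Span of 6: 6·94.5 + 5·32 = 567 + 160 = 727 px.
4 columns + 3 gaps: 4d + 3·4 = 727.
4d = 727 − 12 = 715, so d = 178.75 px.

178.75 px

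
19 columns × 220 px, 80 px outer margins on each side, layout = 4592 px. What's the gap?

Take off 160 px of margins, leaving 4432 px.
19·220 + 18g = 4432 → 18g = 252 → g = 14 px.

14 px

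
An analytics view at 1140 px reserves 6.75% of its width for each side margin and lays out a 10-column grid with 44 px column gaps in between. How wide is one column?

59.01 px

Margins: 6.75% × 1140 = 76.95 px each, so content = 1140 − 153.9 = 986.1 px.
986.1 − 9·44 = 590.1; ÷10 gives c = 59.01 px.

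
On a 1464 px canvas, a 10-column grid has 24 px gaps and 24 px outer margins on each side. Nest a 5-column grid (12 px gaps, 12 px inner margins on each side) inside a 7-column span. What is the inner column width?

Subtract both margins: 1464 − 2·24 = 1416 px.
10c + 9·24 = 1416 → 10c = 1200 → c = 120 px.
7-column span = 7·120 + 6·24 = 984 px.
Inner content = 984 − 2·12 = 960 px.
960 − 4·12 = 912; ÷5 gives d = 182.4 px.

182.4 px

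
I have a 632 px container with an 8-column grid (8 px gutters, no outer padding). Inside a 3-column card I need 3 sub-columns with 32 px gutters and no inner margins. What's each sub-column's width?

56 px

8 columns + 7 gutters: 8c + 7·8 = 632.
8c = 632 − 56 = 576, so c = 72 px.
3-column span = 3·72 + 2·8 = 232 px.
232 − 2·32 = 168; ÷3 gives d = 56 px.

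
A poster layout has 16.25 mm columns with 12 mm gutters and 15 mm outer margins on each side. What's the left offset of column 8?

212.75 mm

Each column+gutter stride is 28.25 mm; 7 of them past the 15 mm margin is 15 + 197.75 = 212.75 mm.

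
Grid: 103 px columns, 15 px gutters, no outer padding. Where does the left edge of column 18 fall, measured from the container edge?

No margin, so column 18 starts at 17·(column + gutter) = 17·118 = 2006 px.

2006 px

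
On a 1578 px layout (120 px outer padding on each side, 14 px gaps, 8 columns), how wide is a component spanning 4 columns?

Content width = 1578 − 2·120 = 1338 px.
8c + 7·14 = 1338 → 8c = 1240 → c = 155 px.
Span of 4: 4·155 + 3·14 = 620 + 42 = 662 px.

662 px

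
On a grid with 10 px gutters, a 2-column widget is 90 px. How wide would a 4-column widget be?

2c + 1·10 = 90 → 2c = 80 → c = 40 px.
Span of 4: 4·40 + 3·10 = 160 + 30 = 190 px.

190 px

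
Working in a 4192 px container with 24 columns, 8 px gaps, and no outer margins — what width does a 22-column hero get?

4192 − 23·8 = 4008; ÷24 gives c = 167 px.
22-column span = 22·167 + 21·8 = 3842 px.

3842 px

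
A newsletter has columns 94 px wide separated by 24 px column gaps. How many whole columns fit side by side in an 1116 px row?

9 columns

Each extra column adds 94 + 24 = 118 px.
(1116 + 24) / 118 = 9.66, so 9 columns fit.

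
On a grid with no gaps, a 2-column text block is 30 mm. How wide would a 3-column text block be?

45 mm

30 / 2 = 15 mm per column.
With no gaps, 3 columns span 3·15 = 45 mm.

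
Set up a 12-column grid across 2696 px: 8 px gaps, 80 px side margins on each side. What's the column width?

Inside the margins: 2696 − 160 = 2536 px.
12c + 11·8 = 2536 → 12c = 2448 → c = 204 px.

204 px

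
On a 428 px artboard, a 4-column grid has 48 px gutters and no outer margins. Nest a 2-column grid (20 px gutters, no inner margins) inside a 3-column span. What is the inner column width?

144.5 px

4c + 3·48 = 428 → 4c = 284 → c = 71 px.
3 columns plus 2 gutters: 213 + 96 = 309 px.
309 − 1·20 = 289; ÷2 gives d = 144.5 px.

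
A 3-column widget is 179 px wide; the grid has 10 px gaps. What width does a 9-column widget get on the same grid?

179 − 2·10 = 159; ÷3 gives c = 53 px.
Span of 9: 9·53 + 8·10 = 477 + 80 = 557 px.

557 px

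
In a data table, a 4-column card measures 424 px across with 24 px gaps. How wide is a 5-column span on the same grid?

4c + 3·24 = 424 → 4c = 352 → c = 88 px.
5-column span = 5·88 + 4·24 = 536 px.

536 px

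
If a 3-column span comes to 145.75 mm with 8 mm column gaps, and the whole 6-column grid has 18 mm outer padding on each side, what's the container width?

335.5 mm

145.75 − 2·8 = 129.75; ÷3 gives c = 43.25 mm.
Adding margins, columns and gutters: 36 + 259.5 + 40 = 335.5 mm.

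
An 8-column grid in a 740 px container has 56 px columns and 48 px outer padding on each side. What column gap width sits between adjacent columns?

Inside the margins: 740 − 96 = 644 px.
Columns use 448 px, leaving 196 px across 7 column gaps = 28 px each.

28 px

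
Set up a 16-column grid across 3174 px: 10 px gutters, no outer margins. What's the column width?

16c + 15·10 = 3174 → 16c = 3024 → c = 189 px.

189 px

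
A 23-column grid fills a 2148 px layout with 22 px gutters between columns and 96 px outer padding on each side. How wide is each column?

Subtract both margins: 2148 − 2·96 = 1956 px.
23 columns + 22 gutters: 23c + 22·22 = 1956.
23c = 1956 − 484 = 1472, so c = 64 px.

64 px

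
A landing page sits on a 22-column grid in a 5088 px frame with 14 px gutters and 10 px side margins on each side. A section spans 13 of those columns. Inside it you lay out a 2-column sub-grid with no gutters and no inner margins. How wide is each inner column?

1494.5 px

Outer content = 5088 − 2·10 = 5068 px.
Subtracting 21 gutters of 14 leaves 4774 for 22 columns, so c = 217 px.
13-column span = 13·217 + 12·14 = 2989 px.
2d = 2989 → d = 1494.5 px.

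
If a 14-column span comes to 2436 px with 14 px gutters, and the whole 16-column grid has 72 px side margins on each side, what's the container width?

2930 px

14c + 13·14 = 2436 → 14c = 2254 → c = 161 px.
Adding margins, columns and gutters: 144 + 2576 + 210 = 2930 px.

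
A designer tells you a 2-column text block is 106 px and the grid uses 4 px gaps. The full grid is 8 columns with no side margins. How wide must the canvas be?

106 − 1·4 = 102; ÷2 gives c = 51 px.
Summing: 408 + 28 = 436 px.

436 px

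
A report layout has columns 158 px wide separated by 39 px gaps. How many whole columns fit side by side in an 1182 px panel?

6 columns

Each extra column adds 158 + 39 = 197 px.
(1182 + 39) / 197 = 6.20, so 6 columns fit.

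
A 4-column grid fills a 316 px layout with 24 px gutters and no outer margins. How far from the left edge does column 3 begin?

170 px

Subtracting 3 gutters of 24 leaves 244 for 4 columns, so c = 61 px.
Before column 3: 2 columns + 2 gutters.
Offset = 2·(61 + 24) = 2·85 = 170 px.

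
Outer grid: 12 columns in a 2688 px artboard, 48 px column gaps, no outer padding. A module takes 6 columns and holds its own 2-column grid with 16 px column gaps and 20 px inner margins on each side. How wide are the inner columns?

632 px

Subtracting 11 column gaps of 48 leaves 2160 for 12 columns, so c = 180 px.
6 columns plus 5 column gaps: 1080 + 240 = 1320 px.
Inner content = 1320 − 2·20 = 1280 px.
2d + 1·16 = 1280 → 2d = 1264 → d = 632 px.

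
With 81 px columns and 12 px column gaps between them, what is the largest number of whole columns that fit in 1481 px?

Each extra column adds 81 + 12 = 93 px.
(1481 + 12) / 93 = 16.05, so 16 columns fit.

16 columns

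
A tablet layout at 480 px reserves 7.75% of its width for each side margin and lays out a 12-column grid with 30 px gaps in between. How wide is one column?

6.3 px

480 × (1 − 2·7.75%) = 480 × 84.5% = 405.6 px for the columns.
Subtracting 11 gaps of 30 leaves 75.6 for 12 columns, so c = 6.3 px.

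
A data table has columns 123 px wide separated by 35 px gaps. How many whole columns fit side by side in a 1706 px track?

k columns need k·123 + (k−1)·35 = k·158 − 35.
k·158 − 35 ≤ 1706 → k ≤ 1741 / 158 ≈ 11.02, so k = 11.

11 columns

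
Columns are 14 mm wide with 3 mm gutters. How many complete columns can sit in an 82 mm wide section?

k columns need k·14 + (k−1)·3 = k·17 − 3.
k·17 − 3 ≤ 82 → k ≤ 85 / 17 ≈ 5.00, so k = 5.

5 columns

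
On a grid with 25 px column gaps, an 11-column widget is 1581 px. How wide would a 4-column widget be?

1581 − 10·25 = 1331; ÷11 gives c = 121 px.
4-column span = 4·121 + 3·25 = 559 px.

559 px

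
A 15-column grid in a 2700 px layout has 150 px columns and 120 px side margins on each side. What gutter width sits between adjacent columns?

15 px

Take off 240 px of margins, leaving 2460 px.
15 columns take 15·150 = 2250 px; remaining 210 splits into 14 gutters.
g = 210 / 14 = 15 px.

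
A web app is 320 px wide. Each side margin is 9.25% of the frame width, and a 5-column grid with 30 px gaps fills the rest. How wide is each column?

Each margin = 9.25% of 320 = 29.6 px; content = 320 − 2·29.6 = 260.8 px.
260.8 − 4·30 = 140.8; ÷5 gives c = 28.16 px.

28.16 px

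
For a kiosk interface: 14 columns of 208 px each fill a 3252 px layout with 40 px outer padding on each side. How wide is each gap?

Inside the margins: 3252 − 80 = 3172 px.
Columns use 2912 px, leaving 260 px across 13 gaps = 20 px each.

20 px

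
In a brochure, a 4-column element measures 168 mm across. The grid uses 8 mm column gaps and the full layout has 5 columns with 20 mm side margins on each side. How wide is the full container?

252 mm

Subtracting 3 column gaps of 8 leaves 144 for 4 columns, so c = 36 mm.
Total width: 2·20 + 5·36 + 4·8 = 252 mm.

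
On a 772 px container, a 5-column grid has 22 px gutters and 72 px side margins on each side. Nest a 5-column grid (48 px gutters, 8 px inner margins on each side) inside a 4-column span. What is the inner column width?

58 px

Inside the margins: 772 − 144 = 628 px.
Subtracting 4 gutters of 22 leaves 540 for 5 columns, so c = 108 px.
4 columns plus 3 gutters: 432 + 66 = 498 px.
Inner content = 498 − 2·8 = 482 px.
482 − 4·48 = 290; ÷5 gives d = 58 px.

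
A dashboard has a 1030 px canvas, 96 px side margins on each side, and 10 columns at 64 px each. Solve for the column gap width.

Take off 192 px of margins, leaving 838 px.
10 columns take 10·64 = 640 px; remaining 198 splits into 9 column gaps.
g = 198 / 9 = 22 px.

22 px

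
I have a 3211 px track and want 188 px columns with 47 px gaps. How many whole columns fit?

13 columns

13 columns: 13·188 + 12·47 = 3008 px ≤ 3211.
14 columns: 3243 px > 3211. So 13.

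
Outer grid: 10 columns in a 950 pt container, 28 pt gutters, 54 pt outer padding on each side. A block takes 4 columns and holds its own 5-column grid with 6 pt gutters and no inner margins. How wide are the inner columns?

59.2 pt

Inside the margins: 950 − 108 = 842 pt.
10 columns + 9 gutters: 10c + 9·28 = 842.
10c = 842 − 252 = 590, so c = 59 pt.
4-column span = 4·59 + 3·28 = 320 pt.
320 − 4·6 = 296; ÷5 gives d = 59.2 pt.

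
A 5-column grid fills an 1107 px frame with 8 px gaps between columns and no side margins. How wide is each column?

5c + 4·8 = 1107 → 5c = 1075 → c = 215 px.

215 px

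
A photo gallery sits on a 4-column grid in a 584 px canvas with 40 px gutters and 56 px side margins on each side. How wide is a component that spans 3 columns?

344 px

Subtract both margins: 584 − 2·56 = 472 px.
4 columns + 3 gutters: 4c + 3·40 = 472.
4c = 472 − 120 = 352, so c = 88 px.
3 columns plus 2 gutters: 264 + 80 = 344 px.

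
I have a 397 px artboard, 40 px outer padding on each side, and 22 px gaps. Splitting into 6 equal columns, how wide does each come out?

Content width = 397 − 2·40 = 317 px.
6 columns + 5 gaps: 6c + 5·22 = 317.
6c = 317 − 110 = 207, so c = 34.5 px.

34.5 px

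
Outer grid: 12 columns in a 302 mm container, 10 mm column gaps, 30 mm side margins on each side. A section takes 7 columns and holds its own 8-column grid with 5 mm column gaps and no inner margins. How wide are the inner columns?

Subtract both margins: 302 − 2·30 = 242 mm.
Subtracting 11 column gaps of 10 leaves 132 for 12 columns, so c = 11 mm.
7-column span = 7·11 + 6·10 = 137 mm.
8 columns + 7 column gaps: 8d + 7·5 = 137.
8d = 137 − 35 = 102, so d = 12.75 mm.

12.75 mm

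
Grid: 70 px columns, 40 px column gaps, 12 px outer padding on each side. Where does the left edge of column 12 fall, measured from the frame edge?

1222 px

Before column 12: the margin + 11 columns + 11 column gaps.
Offset = 12 + 11·(70 + 40) = 12 + 1210 = 1222 px.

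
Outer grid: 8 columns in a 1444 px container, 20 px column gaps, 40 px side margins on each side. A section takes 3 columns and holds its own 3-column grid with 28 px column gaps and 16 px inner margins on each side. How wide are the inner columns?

Take off 80 px of margins, leaving 1364 px.
8c + 7·20 = 1364 → 8c = 1224 → c = 153 px.
3 columns plus 2 column gaps: 459 + 40 = 499 px.
Inner content = 499 − 2·16 = 467 px.
3d + 2·28 = 467 → 3d = 411 → d = 137 px.

137 px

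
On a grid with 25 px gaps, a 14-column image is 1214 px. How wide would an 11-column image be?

948.5 px

1214 − 13·25 = 889; ÷14 gives c = 63.5 px.
Span of 11: 11·63.5 + 10·25 = 698.5 + 250 = 948.5 px.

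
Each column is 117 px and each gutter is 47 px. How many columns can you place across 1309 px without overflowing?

8 columns: 8·117 + 7·47 = 1265 px ≤ 1309.
9 columns: 1429 px > 1309. So 8.

8 columns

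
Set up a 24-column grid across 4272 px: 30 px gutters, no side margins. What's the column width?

Subtracting 23 gutters of 30 leaves 3582 for 24 columns, so c = 149.25 px.

149.25 px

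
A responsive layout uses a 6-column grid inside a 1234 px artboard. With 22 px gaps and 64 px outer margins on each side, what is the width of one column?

166 px

Subtract both margins: 1234 − 2·64 = 1106 px.
6 columns + 5 gaps: 6c + 5·22 = 1106.
6c = 1106 − 110 = 996, so c = 166 px.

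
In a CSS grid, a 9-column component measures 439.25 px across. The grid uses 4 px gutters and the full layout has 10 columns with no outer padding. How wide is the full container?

488.5 px

439.25 − 8·4 = 407.25; ÷9 gives c = 45.25 px.
Summing: 452.5 + 36 = 488.5 px.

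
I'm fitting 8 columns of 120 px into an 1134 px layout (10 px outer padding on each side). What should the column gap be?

22 px

Content width = 1134 − 2·10 = 1114 px.
8 columns take 8·120 = 960 px; remaining 154 splits into 7 column gaps.
g = 154 / 7 = 22 px.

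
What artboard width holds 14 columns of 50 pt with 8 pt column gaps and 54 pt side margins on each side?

Adding margins, columns and gutters: 108 + 700 + 104 = 912 pt.

912 pt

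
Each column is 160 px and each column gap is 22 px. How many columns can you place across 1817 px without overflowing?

10 columns

Each extra column adds 160 + 22 = 182 px.
(1817 + 22) / 182 = 10.10, so 10 columns fit.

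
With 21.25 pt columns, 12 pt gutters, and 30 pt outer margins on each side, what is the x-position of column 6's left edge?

196.25 pt

Column 6 starts at margin + 5·(column + gutter) = 30 + 5·33.25 = 196.25 pt.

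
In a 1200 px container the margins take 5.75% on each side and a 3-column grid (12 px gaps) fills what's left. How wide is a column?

Each margin = 5.75% of 1200 = 69 px; content = 1200 − 2·69 = 1062 px.
3 columns + 2 gaps: 3c + 2·12 = 1062.
3c = 1062 − 24 = 1038, so c = 346 px.

346 px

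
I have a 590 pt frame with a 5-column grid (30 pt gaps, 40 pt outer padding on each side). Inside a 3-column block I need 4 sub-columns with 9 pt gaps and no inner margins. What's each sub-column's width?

66.75 pt

Take off 80 pt of margins, leaving 510 pt.
Subtracting 4 gaps of 30 leaves 390 for 5 columns, so c = 78 pt.
Span of 3: 3·78 + 2·30 = 234 + 60 = 294 pt.
Subtracting 3 gaps of 9 leaves 267 for 4 columns, so d = 66.75 pt.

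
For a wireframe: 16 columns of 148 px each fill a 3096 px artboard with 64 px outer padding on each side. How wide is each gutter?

40 px

Subtract both margins: 3096 − 2·64 = 2968 px.
16·148 + 15g = 2968 → 15g = 600 → g = 40 px.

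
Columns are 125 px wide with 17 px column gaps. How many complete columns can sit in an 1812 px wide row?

12 columns: 12·125 + 11·17 = 1687 px ≤ 1812.
13 columns: 1829 px > 1812. So 12.

12 columns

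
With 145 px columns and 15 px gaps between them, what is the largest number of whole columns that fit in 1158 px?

Each extra column adds 145 + 15 = 160 px.
(1158 + 15) / 160 = 7.33, so 7 columns fit.

7 columns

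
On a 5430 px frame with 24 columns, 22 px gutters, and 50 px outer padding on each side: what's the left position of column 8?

1611 px

Subtract both margins: 5430 − 2·50 = 5330 px.
Subtracting 23 gutters of 22 leaves 4824 for 24 columns, so c = 201 px.
Each column+gutter stride is 223 px; 7 of them past the 50 px margin is 50 + 1561 = 1611 px.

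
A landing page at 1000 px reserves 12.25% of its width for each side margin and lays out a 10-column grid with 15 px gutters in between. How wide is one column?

Each margin = 12.25% of 1000 = 122.5 px; content = 1000 − 2·122.5 = 755 px.
Subtracting 9 gutters of 15 leaves 620 for 10 columns, so c = 62 px.

62 px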